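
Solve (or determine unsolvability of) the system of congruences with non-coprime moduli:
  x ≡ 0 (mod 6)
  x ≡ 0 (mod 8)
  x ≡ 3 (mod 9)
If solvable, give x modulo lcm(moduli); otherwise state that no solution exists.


Moduli 6, 8, 9 are not pairwise coprime, so CRT works modulo lcm(m_i) when all pairwise compatibility conditions hold.
Pairwise compatibility: gcd(m_i, m_j) must divide a_i - a_j for every pair.
Merge one congruence at a time:
  Start: x ≡ 0 (mod 6).
  Combine with x ≡ 0 (mod 8): gcd(6, 8) = 2; 0 - 0 = 0, which IS divisible by 2, so compatible.
    Write x = 0 + 6·t and substitute into x ≡ 0 (mod 8): 6·t ≡ 0 − 0 = 0 (mod 8).
    Divide the congruence (and modulus) by g = 2: 3·t ≡ 0 (mod 4).
    The inverse of 3 mod 4 is 3 (since 3·3 = 9 = 2·4 + 1), so t ≡ 3·0 = 0 ≡ 0 (mod 4).
    Then x = 0 + 6·0 = 0, valid modulo lcm(6, 8) = 24: x ≡ 0 (mod 24).
  Combine with x ≡ 3 (mod 9): gcd(24, 9) = 3; 3 - 0 = 3, which IS divisible by 3, so compatible.
    Write x = 0 + 24·t and substitute into x ≡ 3 (mod 9): 24·t ≡ 3 − 0 = 3 (mod 9).
    Divide the congruence (and modulus) by g = 3: 8·t ≡ 1 (mod 3).
    Reduce coefficients mod 3: 2·t ≡ 1 (mod 3).
    The inverse of 2 mod 3 is 2 (since 2·2 = 4 = 1·3 + 1), so t ≡ 2·1 = 2 ≡ 2 (mod 3).
    Then x = 0 + 24·2 = 48, valid modulo lcm(24, 9) = 72: x ≡ 48 (mod 72).
Verify: 48 mod 6 = 0, 48 mod 8 = 0, 48 mod 9 = 3.

x ≡ 48 (mod 72).


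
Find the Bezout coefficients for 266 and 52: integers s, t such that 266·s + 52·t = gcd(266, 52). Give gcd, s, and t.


Euclidean algorithm on (266, 52) — divide until remainder is 0:
  266 = 5 · 52 + 6
  52 = 8 · 6 + 4
  6 = 1 · 4 + 2
  4 = 2 · 2 + 0
gcd(266, 52) = 2.
Track Bezout coefficients alongside the remainders: start with r₀ = 266 = a·1 + b·0 (s = 1, t = 0) and r₁ = 52 = a·0 + b·1 (s = 0, t = 1); each new remainder r_{k+1} = r_{k-1} − q_k·r_k inherits s_{k+1} = s_{k-1} − q_k·s_k, t_{k+1} = t_{k-1} − q_k·t_k, so r_k = a·s_k + b·t_k at every step:
  q = 5: r = 6, s = 1 − 5·0 = 1, t = 0 − 5·1 = -5  (check: 266·1 + 52·(-5) = 6)
  q = 8: r = 4, s = 0 − 8·1 = -8, t = 1 − 8·(-5) = 41  (check: 266·(-8) + 52·41 = 4)
  q = 1: r = 2, s = 1 − 1·(-8) = 9, t = -5 − 1·41 = -46  (check: 266·9 + 52·(-46) = 2)
The row with r = 2 (the gcd) gives the Bezout coefficients s = 9, t = -46.
Result: 266 · (9) + 52 · (-46) = 2.

gcd(266, 52) = 2; s = 9, t = -46 (check: 266·9 + 52·(-46) = 2).


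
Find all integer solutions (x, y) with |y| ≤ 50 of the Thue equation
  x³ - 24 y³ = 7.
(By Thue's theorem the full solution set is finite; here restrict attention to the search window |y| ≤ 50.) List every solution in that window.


The equation is x³ - 24y³ = 7. For fixed y, x³ = 24·y³ + 7, so a solution requires the RHS to be a perfect cube.
Strategy: iterate y from -50 to 50, compute RHS = 24·y³ + 7, and check whether it is a (positive or negative) perfect cube.
Check small values of y:
  y = 0: RHS = 7 is not a perfect cube.
  y = 1: RHS = 31 is not a perfect cube.
  y = -1: RHS = -17 is not a perfect cube.
  y = 2: RHS = 199 is not a perfect cube.
  y = -2: RHS = -185 is not a perfect cube.
  y = 3: RHS = 655 is not a perfect cube.
  y = -3: RHS = -641 is not a perfect cube.
Continuing the search up to |y| = 50 finds no solutions either.
No (x, y) in the scanned range satisfies the equation.

No integer solutions with |y| ≤ 50.


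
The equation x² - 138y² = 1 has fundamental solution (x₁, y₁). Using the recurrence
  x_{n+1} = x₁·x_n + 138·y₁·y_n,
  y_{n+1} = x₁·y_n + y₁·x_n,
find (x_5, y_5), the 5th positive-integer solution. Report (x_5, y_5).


Step 1: Find the fundamental solution (x₁, y₁) of x² - 138y² = 1.
  Expand √138 as a continued fraction. a₀ = ⌊√138⌋ = 11; iterate m_{k+1} = d_k·a_k − m_k, d_{k+1} = (138 − m_{k+1}²)/d_k, a_{k+1} = ⌊(a₀ + m_{k+1})/d_{k+1}⌋ (starting m₀ = 0, d₀ = 1), with convergents p_k = a_k·p_{k-1} + p_{k-2}, q_k = a_k·q_{k-1} + q_{k-2} (p₋₁ = 1, q₋₁ = 0):
  k = 0: a₀ = 11; p₀/q₀ = 11/1; p₀² − 138·q₀² = 121 − 138 = -17.
  k = 1: m = 11, d = 17, a = ⌊(11 + 11)/17⌋ = 1; p/q = (1·11 + 1)/(1·1 + 0) = 12/1; p² − 138·q² = 144 − 138 = 6.
  k = 2: m = 6, d = 6, a = ⌊(11 + 6)/6⌋ = 2; p/q = (2·12 + 11)/(2·1 + 1) = 35/3; p² − 138·q² = 1225 − 1242 = -17.
  k = 3: m = 6, d = 17, a = ⌊(11 + 6)/17⌋ = 1; p/q = (1·35 + 12)/(1·3 + 1) = 47/4; p² − 138·q² = 2209 − 2208 = 1.
  The first convergent with p² − 138·q² = 1 gives the fundamental solution (x₁, y₁) = (47, 4).
Step 2: Apply the recurrence (x_{n+1}, y_{n+1}) = (x₁x_n + 138y₁y_n, x₁y_n + y₁x_n) repeatedly.
  From (x_1, y_1) = (47, 4): x_2 = 47·47 + 138·4·4 = 4417; y_2 = 47·4 + 4·47 = 376.
  From (x_2, y_2) = (4417, 376): x_3 = 47·4417 + 138·4·376 = 415151; y_3 = 47·376 + 4·4417 = 35340.
  From (x_3, y_3) = (415151, 35340): x_4 = 47·415151 + 138·4·35340 = 39019777; y_4 = 47·35340 + 4·415151 = 3321584.
  From (x_4, y_4) = (39019777, 3321584): x_5 = 47·39019777 + 138·4·3321584 = 3667443887; y_5 = 47·3321584 + 4·39019777 = 312193556.
Step 3: Verify x_5² - 138·y_5² = 13450144664293668769 - 13450144664293668768 = 1 (should be 1). ✓

(x_1, y_1) = (47, 4); (x_5, y_5) = (3667443887, 312193556).


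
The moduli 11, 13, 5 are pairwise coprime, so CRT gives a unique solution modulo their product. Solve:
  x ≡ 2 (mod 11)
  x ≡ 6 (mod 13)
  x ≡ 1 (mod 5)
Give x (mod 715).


Moduli 11, 13, 5 are pairwise coprime; by CRT there is a unique solution modulo M = 11 · 13 · 5 = 715.
Solve pairwise, accumulating the modulus:
  Start with x ≡ 2 (mod 11).
  Combine with x ≡ 6 (mod 13): since gcd(11, 13) = 1, we get a unique residue mod 143.
    Write x = 2 + 11·t and substitute into x ≡ 6 (mod 13): 11·t ≡ 6 − 2 = 4 (mod 13).
    The inverse of 11 mod 13 is 6 (since 11·6 = 66 = 5·13 + 1), so t ≡ 6·4 = 24 ≡ 11 (mod 13).
    Then x = 2 + 11·11 = 123, valid modulo lcm(11, 13) = 143: x ≡ 123 (mod 143).
  Combine with x ≡ 1 (mod 5): since gcd(143, 5) = 1, we get a unique residue mod 715.
    Write x = 123 + 143·t and substitute into x ≡ 1 (mod 5): 143·t ≡ 1 − 123 = -122 (mod 5).
    Reduce coefficients mod 5: 3·t ≡ 3 (mod 5).
    The inverse of 3 mod 5 is 2 (since 3·2 = 6 = 1·5 + 1), so t ≡ 2·3 = 6 ≡ 1 (mod 5).
    Then x = 123 + 143·1 = 266, valid modulo lcm(143, 5) = 715: x ≡ 266 (mod 715).
Verify: 266 mod 11 = 2 ✓, 266 mod 13 = 6 ✓, 266 mod 5 = 1 ✓.

x ≡ 266 (mod 715).


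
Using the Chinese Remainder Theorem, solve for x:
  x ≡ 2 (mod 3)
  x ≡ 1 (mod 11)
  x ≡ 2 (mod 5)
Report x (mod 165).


Moduli 3, 11, 5 are pairwise coprime; by CRT there is a unique solution modulo M = 3 · 11 · 5 = 165.
Solve pairwise, accumulating the modulus:
  Start with x ≡ 2 (mod 3).
  Combine with x ≡ 1 (mod 11): since gcd(3, 11) = 1, we get a unique residue mod 33.
    Write x = 2 + 3·t and substitute into x ≡ 1 (mod 11): 3·t ≡ 1 − 2 = -1 (mod 11).
    Reduce coefficients mod 11: 3·t ≡ 10 (mod 11).
    The inverse of 3 mod 11 is 4 (since 3·4 = 12 = 1·11 + 1), so t ≡ 4·10 = 40 ≡ 7 (mod 11).
    Then x = 2 + 3·7 = 23, valid modulo lcm(3, 11) = 33: x ≡ 23 (mod 33).
  Combine with x ≡ 2 (mod 5): since gcd(33, 5) = 1, we get a unique residue mod 165.
    Write x = 23 + 33·t and substitute into x ≡ 2 (mod 5): 33·t ≡ 2 − 23 = -21 (mod 5).
    Reduce coefficients mod 5: 3·t ≡ 4 (mod 5).
    The inverse of 3 mod 5 is 2 (since 3·2 = 6 = 1·5 + 1), so t ≡ 2·4 = 8 ≡ 3 (mod 5).
    Then x = 23 + 33·3 = 122, valid modulo lcm(33, 5) = 165: x ≡ 122 (mod 165).
Verify: 122 mod 3 = 2 ✓, 122 mod 11 = 1 ✓, 122 mod 5 = 2 ✓.

x ≡ 122 (mod 165).


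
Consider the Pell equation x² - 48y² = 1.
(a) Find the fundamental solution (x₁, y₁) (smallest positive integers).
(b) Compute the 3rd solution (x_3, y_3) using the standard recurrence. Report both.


Step 1: Find the fundamental solution (x₁, y₁) of x² - 48y² = 1.
  Expand √48 as a continued fraction. a₀ = ⌊√48⌋ = 6; iterate m_{k+1} = d_k·a_k − m_k, d_{k+1} = (48 − m_{k+1}²)/d_k, a_{k+1} = ⌊(a₀ + m_{k+1})/d_{k+1}⌋ (starting m₀ = 0, d₀ = 1), with convergents p_k = a_k·p_{k-1} + p_{k-2}, q_k = a_k·q_{k-1} + q_{k-2} (p₋₁ = 1, q₋₁ = 0):
  k = 0: a₀ = 6; p₀/q₀ = 6/1; p₀² − 48·q₀² = 36 − 48 = -12.
  k = 1: m = 6, d = 12, a = ⌊(6 + 6)/12⌋ = 1; p/q = (1·6 + 1)/(1·1 + 0) = 7/1; p² − 48·q² = 49 − 48 = 1.
  The first convergent with p² − 48·q² = 1 gives the fundamental solution (x₁, y₁) = (7, 1).
Step 2: Apply the recurrence (x_{n+1}, y_{n+1}) = (x₁x_n + 48y₁y_n, x₁y_n + y₁x_n) repeatedly.
  From (x_1, y_1) = (7, 1): x_2 = 7·7 + 48·1·1 = 97; y_2 = 7·1 + 1·7 = 14.
  From (x_2, y_2) = (97, 14): x_3 = 7·97 + 48·1·14 = 1351; y_3 = 7·14 + 1·97 = 195.
Step 3: Verify x_3² - 48·y_3² = 1825201 - 1825200 = 1 (should be 1). ✓

(x_1, y_1) = (7, 1); (x_3, y_3) = (1351, 195).


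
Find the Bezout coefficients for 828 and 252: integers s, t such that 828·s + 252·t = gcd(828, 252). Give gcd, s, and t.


Euclidean algorithm on (828, 252) — divide until remainder is 0:
  828 = 3 · 252 + 72
  252 = 3 · 72 + 36
  72 = 2 · 36 + 0
gcd(828, 252) = 36.
Track Bezout coefficients alongside the remainders: start with r₀ = 828 = a·1 + b·0 (s = 1, t = 0) and r₁ = 252 = a·0 + b·1 (s = 0, t = 1); each new remainder r_{k+1} = r_{k-1} − q_k·r_k inherits s_{k+1} = s_{k-1} − q_k·s_k, t_{k+1} = t_{k-1} − q_k·t_k, so r_k = a·s_k + b·t_k at every step:
  q = 3: r = 72, s = 1 − 3·0 = 1, t = 0 − 3·1 = -3  (check: 828·1 + 252·(-3) = 72)
  q = 3: r = 36, s = 0 − 3·1 = -3, t = 1 − 3·(-3) = 10  (check: 828·(-3) + 252·10 = 36)
The row with r = 36 (the gcd) gives the Bezout coefficients s = -3, t = 10.
Result: 828 · (-3) + 252 · (10) = 36.

gcd(828, 252) = 36; s = -3, t = 10 (check: 828·(-3) + 252·10 = 36).


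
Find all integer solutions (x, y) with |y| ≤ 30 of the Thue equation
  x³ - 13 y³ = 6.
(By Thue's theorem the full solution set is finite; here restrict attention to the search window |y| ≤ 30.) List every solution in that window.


The equation is x³ - 13y³ = 6. For fixed y, x³ = 13·y³ + 6, so a solution requires the RHS to be a perfect cube.
Strategy: iterate y from -30 to 30, compute RHS = 13·y³ + 6, and check whether it is a (positive or negative) perfect cube.
Check small values of y:
  y = 0: RHS = 6 is not a perfect cube.
  y = 1: RHS = 19 is not a perfect cube.
  y = -1: RHS = -7 is not a perfect cube.
  y = 2: RHS = 110 is not a perfect cube.
  y = -2: RHS = -98 is not a perfect cube.
  y = 3: RHS = 357 is not a perfect cube.
  y = -3: RHS = -345 is not a perfect cube.
Continuing the search up to |y| = 30 finds no solutions either.
No (x, y) in the scanned range satisfies the equation.

No integer solutions with |y| ≤ 30.


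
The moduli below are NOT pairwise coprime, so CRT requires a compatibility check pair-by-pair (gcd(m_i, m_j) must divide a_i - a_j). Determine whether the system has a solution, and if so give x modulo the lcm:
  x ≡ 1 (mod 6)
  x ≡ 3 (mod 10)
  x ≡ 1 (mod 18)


Moduli 6, 10, 18 are not pairwise coprime, so CRT works modulo lcm(m_i) when all pairwise compatibility conditions hold.
Pairwise compatibility: gcd(m_i, m_j) must divide a_i - a_j for every pair.
Merge one congruence at a time:
  Start: x ≡ 1 (mod 6).
  Combine with x ≡ 3 (mod 10): gcd(6, 10) = 2; 3 - 1 = 2, which IS divisible by 2, so compatible.
    Write x = 1 + 6·t and substitute into x ≡ 3 (mod 10): 6·t ≡ 3 − 1 = 2 (mod 10).
    Divide the congruence (and modulus) by g = 2: 3·t ≡ 1 (mod 5).
    The inverse of 3 mod 5 is 2 (since 3·2 = 6 = 1·5 + 1), so t ≡ 2·1 = 2 ≡ 2 (mod 5).
    Then x = 1 + 6·2 = 13, valid modulo lcm(6, 10) = 30: x ≡ 13 (mod 30).
  Combine with x ≡ 1 (mod 18): gcd(30, 18) = 6; 1 - 13 = -12, which IS divisible by 6, so compatible.
    Write x = 13 + 30·t and substitute into x ≡ 1 (mod 18): 30·t ≡ 1 − 13 = -12 (mod 18).
    Divide the congruence (and modulus) by g = 6: 5·t ≡ -2 (mod 3).
    Reduce coefficients mod 3: 2·t ≡ 1 (mod 3).
    The inverse of 2 mod 3 is 2 (since 2·2 = 4 = 1·3 + 1), so t ≡ 2·1 = 2 ≡ 2 (mod 3).
    Then x = 13 + 30·2 = 73, valid modulo lcm(30, 18) = 90: x ≡ 73 (mod 90).
Verify: 73 mod 6 = 1, 73 mod 10 = 3, 73 mod 18 = 1.

x ≡ 73 (mod 90).


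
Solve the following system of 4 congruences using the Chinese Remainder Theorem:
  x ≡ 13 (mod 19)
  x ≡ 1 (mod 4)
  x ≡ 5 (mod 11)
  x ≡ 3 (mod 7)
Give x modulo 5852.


Product of moduli M = 19 · 4 · 11 · 7 = 5852.
Merge one congruence at a time:
  Start: x ≡ 13 (mod 19).
  Combine with x ≡ 1 (mod 4); new modulus lcm = 76.
    Write x = 13 + 19·t and substitute into x ≡ 1 (mod 4): 19·t ≡ 1 − 13 = -12 (mod 4).
    Reduce coefficients mod 4: 3·t ≡ 0 (mod 4).
    The inverse of 3 mod 4 is 3 (since 3·3 = 9 = 2·4 + 1), so t ≡ 3·0 = 0 ≡ 0 (mod 4).
    Then x = 13 + 19·0 = 13, valid modulo lcm(19, 4) = 76: x ≡ 13 (mod 76).
  Combine with x ≡ 5 (mod 11); new modulus lcm = 836.
    Write x = 13 + 76·t and substitute into x ≡ 5 (mod 11): 76·t ≡ 5 − 13 = -8 (mod 11).
    Reduce coefficients mod 11: 10·t ≡ 3 (mod 11).
    The inverse of 10 mod 11 is 10 (since 10·10 = 100 = 9·11 + 1), so t ≡ 10·3 = 30 ≡ 8 (mod 11).
    Then x = 13 + 76·8 = 621, valid modulo lcm(76, 11) = 836: x ≡ 621 (mod 836).
  Combine with x ≡ 3 (mod 7); new modulus lcm = 5852.
    Write x = 621 + 836·t and substitute into x ≡ 3 (mod 7): 836·t ≡ 3 − 621 = -618 (mod 7).
    Reduce coefficients mod 7: 3·t ≡ 5 (mod 7).
    The inverse of 3 mod 7 is 5 (since 3·5 = 15 = 2·7 + 1), so t ≡ 5·5 = 25 ≡ 4 (mod 7).
    Then x = 621 + 836·4 = 3965, valid modulo lcm(836, 7) = 5852: x ≡ 3965 (mod 5852).
Verify against each original: 3965 mod 19 = 13, 3965 mod 4 = 1, 3965 mod 11 = 5, 3965 mod 7 = 3.

x ≡ 3965 (mod 5852).


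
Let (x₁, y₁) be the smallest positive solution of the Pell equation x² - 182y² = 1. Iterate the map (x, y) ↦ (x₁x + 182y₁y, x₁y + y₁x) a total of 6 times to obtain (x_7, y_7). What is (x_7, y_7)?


Step 1: Find the fundamental solution (x₁, y₁) of x² - 182y² = 1.
  Expand √182 as a continued fraction. a₀ = ⌊√182⌋ = 13; iterate m_{k+1} = d_k·a_k − m_k, d_{k+1} = (182 − m_{k+1}²)/d_k, a_{k+1} = ⌊(a₀ + m_{k+1})/d_{k+1}⌋ (starting m₀ = 0, d₀ = 1), with convergents p_k = a_k·p_{k-1} + p_{k-2}, q_k = a_k·q_{k-1} + q_{k-2} (p₋₁ = 1, q₋₁ = 0):
  k = 0: a₀ = 13; p₀/q₀ = 13/1; p₀² − 182·q₀² = 169 − 182 = -13.
  k = 1: m = 13, d = 13, a = ⌊(13 + 13)/13⌋ = 2; p/q = (2·13 + 1)/(2·1 + 0) = 27/2; p² − 182·q² = 729 − 728 = 1.
  The first convergent with p² − 182·q² = 1 gives the fundamental solution (x₁, y₁) = (27, 2).
Step 2: Apply the recurrence (x_{n+1}, y_{n+1}) = (x₁x_n + 182y₁y_n, x₁y_n + y₁x_n) repeatedly.
  From (x_1, y_1) = (27, 2): x_2 = 27·27 + 182·2·2 = 1457; y_2 = 27·2 + 2·27 = 108.
  From (x_2, y_2) = (1457, 108): x_3 = 27·1457 + 182·2·108 = 78651; y_3 = 27·108 + 2·1457 = 5830.
  From (x_3, y_3) = (78651, 5830): x_4 = 27·78651 + 182·2·5830 = 4245697; y_4 = 27·5830 + 2·78651 = 314712.
  From (x_4, y_4) = (4245697, 314712): x_5 = 27·4245697 + 182·2·314712 = 229188987; y_5 = 27·314712 + 2·4245697 = 16988618.
  From (x_5, y_5) = (229188987, 16988618): x_6 = 27·229188987 + 182·2·16988618 = 12371959601; y_6 = 27·16988618 + 2·229188987 = 917070660.
  From (x_6, y_6) = (12371959601, 917070660): x_7 = 27·12371959601 + 182·2·917070660 = 667856629467; y_7 = 27·917070660 + 2·12371959601 = 49504827022.
Step 3: Verify x_7² - 182·y_7² = 446032477523021732704089 - 446032477523021732704088 = 1 (should be 1). ✓

(x_1, y_1) = (27, 2); (x_7, y_7) = (667856629467, 49504827022).


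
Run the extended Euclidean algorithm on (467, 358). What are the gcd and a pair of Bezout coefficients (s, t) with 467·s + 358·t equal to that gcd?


Euclidean algorithm on (467, 358) — divide until remainder is 0:
  467 = 1 · 358 + 109
  358 = 3 · 109 + 31
  109 = 3 · 31 + 16
  31 = 1 · 16 + 15
  16 = 1 · 15 + 1
  15 = 15 · 1 + 0
gcd(467, 358) = 1.
Track Bezout coefficients alongside the remainders: start with r₀ = 467 = a·1 + b·0 (s = 1, t = 0) and r₁ = 358 = a·0 + b·1 (s = 0, t = 1); each new remainder r_{k+1} = r_{k-1} − q_k·r_k inherits s_{k+1} = s_{k-1} − q_k·s_k, t_{k+1} = t_{k-1} − q_k·t_k, so r_k = a·s_k + b·t_k at every step:
  q = 1: r = 109, s = 1 − 1·0 = 1, t = 0 − 1·1 = -1  (check: 467·1 + 358·(-1) = 109)
  q = 3: r = 31, s = 0 − 3·1 = -3, t = 1 − 3·(-1) = 4  (check: 467·(-3) + 358·4 = 31)
  q = 3: r = 16, s = 1 − 3·(-3) = 10, t = -1 − 3·4 = -13  (check: 467·10 + 358·(-13) = 16)
  q = 1: r = 15, s = -3 − 1·10 = -13, t = 4 − 1·(-13) = 17  (check: 467·(-13) + 358·17 = 15)
  q = 1: r = 1, s = 10 − 1·(-13) = 23, t = -13 − 1·17 = -30  (check: 467·23 + 358·(-30) = 1)
The row with r = 1 (the gcd) gives the Bezout coefficients s = 23, t = -30.
Result: 467 · (23) + 358 · (-30) = 1.

gcd(467, 358) = 1; s = 23, t = -30 (check: 467·23 + 358·(-30) = 1).


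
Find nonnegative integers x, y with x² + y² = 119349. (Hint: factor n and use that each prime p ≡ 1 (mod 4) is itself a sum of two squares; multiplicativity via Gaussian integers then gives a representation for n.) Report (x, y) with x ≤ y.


Step 1: Factor n = 119349 = 3^2 · 89 · 149.
Step 2: Check the mod-4 condition on each prime factor: 3 ≡ 3 (mod 4), exponent 2 (must be even); 89 ≡ 1 (mod 4), exponent 1; 149 ≡ 1 (mod 4), exponent 1.
All primes ≡ 3 (mod 4) appear to even exponent (or don't appear), so by the two-squares theorem n IS expressible as a sum of two squares.
Step 3: Build a representation. Group n = k² · m with k = 3 and m = 89 · 149 = 13261 (a product of primes ≡ 1 (mod 4)); a representation of m scales to one of n via (k·x)² + (k·y)² = k²(x² + y²). Each prime p ≡ 1 (mod 4) is itself a sum of two squares; find a² by testing p − a² for a perfect square:
  89: 89 − 1² = 88, 89 − 2² = 85, 89 − 3² = 80, 89 − 4² = 73, 89 − 5² = 64 = 8² ⇒ 89 = 5² + 8².
  149: 149 − 1² = 148, 149 − 2² = 145, 149 − 3² = 140, 149 − 4² = 133, 149 − 5² = 124, 149 − 6² = 113, 149 − 7² = 100 = 10² ⇒ 149 = 7² + 10².
  Combine using the Brahmagupta–Fibonacci identity (a² + b²)(c² + d²) = (ac − bd)² + (ad + bc)² = (ac + bd)² + (ad − bc)²:
  89 · 149 = 13261: from (5² + 8²)(7² + 10²), take (5·7 − 8·10, 5·10 + 8·7) = (35 − 80, 50 + 56) = (-45, 106); dropping signs (only squares matter) gives (45, 106); check 45² + 106² = 2025 + 11236 = 13261 ✓.
  Scale by k = 3: (3·45, 3·106) = (135, 318).
Step 4: Order so x ≤ y and verify: 135² + 318² = 18225 + 101124 = 119349 = n. ✓

n = 119349 = 135² + 318² (one valid representation with x ≤ y).


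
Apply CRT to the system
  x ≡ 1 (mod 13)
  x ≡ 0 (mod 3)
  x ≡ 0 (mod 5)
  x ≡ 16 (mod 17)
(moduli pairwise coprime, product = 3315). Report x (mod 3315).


Product of moduli M = 13 · 3 · 5 · 17 = 3315.
Merge one congruence at a time:
  Start: x ≡ 1 (mod 13).
  Combine with x ≡ 0 (mod 3); new modulus lcm = 39.
    Write x = 1 + 13·t and substitute into x ≡ 0 (mod 3): 13·t ≡ 0 − 1 = -1 (mod 3).
    Reduce coefficients mod 3: 1·t ≡ 2 (mod 3).
    So t ≡ 2 (mod 3).
    Then x = 1 + 13·2 = 27, valid modulo lcm(13, 3) = 39: x ≡ 27 (mod 39).
  Combine with x ≡ 0 (mod 5); new modulus lcm = 195.
    Write x = 27 + 39·t and substitute into x ≡ 0 (mod 5): 39·t ≡ 0 − 27 = -27 (mod 5).
    Reduce coefficients mod 5: 4·t ≡ 3 (mod 5).
    The inverse of 4 mod 5 is 4 (since 4·4 = 16 = 3·5 + 1), so t ≡ 4·3 = 12 ≡ 2 (mod 5).
    Then x = 27 + 39·2 = 105, valid modulo lcm(39, 5) = 195: x ≡ 105 (mod 195).
  Combine with x ≡ 16 (mod 17); new modulus lcm = 3315.
    Write x = 105 + 195·t and substitute into x ≡ 16 (mod 17): 195·t ≡ 16 − 105 = -89 (mod 17).
    Reduce coefficients mod 17: 8·t ≡ 13 (mod 17).
    The inverse of 8 mod 17 is 15 (since 8·15 = 120 = 7·17 + 1), so t ≡ 15·13 = 195 ≡ 8 (mod 17).
    Then x = 105 + 195·8 = 1665, valid modulo lcm(195, 17) = 3315: x ≡ 1665 (mod 3315).
Verify against each original: 1665 mod 13 = 1, 1665 mod 3 = 0, 1665 mod 5 = 0, 1665 mod 17 = 16.

x ≡ 1665 (mod 3315).


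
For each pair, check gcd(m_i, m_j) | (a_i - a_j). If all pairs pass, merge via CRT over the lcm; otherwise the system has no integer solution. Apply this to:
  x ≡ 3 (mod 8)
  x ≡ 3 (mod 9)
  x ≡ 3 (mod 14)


Moduli 8, 9, 14 are not pairwise coprime, so CRT works modulo lcm(m_i) when all pairwise compatibility conditions hold.
Pairwise compatibility: gcd(m_i, m_j) must divide a_i - a_j for every pair.
Merge one congruence at a time:
  Start: x ≡ 3 (mod 8).
  Combine with x ≡ 3 (mod 9): gcd(8, 9) = 1; 3 - 3 = 0, which IS divisible by 1, so compatible.
    Write x = 3 + 8·t and substitute into x ≡ 3 (mod 9): 8·t ≡ 3 − 3 = 0 (mod 9).
    The inverse of 8 mod 9 is 8 (since 8·8 = 64 = 7·9 + 1), so t ≡ 8·0 = 0 ≡ 0 (mod 9).
    Then x = 3 + 8·0 = 3, valid modulo lcm(8, 9) = 72: x ≡ 3 (mod 72).
  Combine with x ≡ 3 (mod 14): gcd(72, 14) = 2; 3 - 3 = 0, which IS divisible by 2, so compatible.
    Write x = 3 + 72·t and substitute into x ≡ 3 (mod 14): 72·t ≡ 3 − 3 = 0 (mod 14).
    Divide the congruence (and modulus) by g = 2: 36·t ≡ 0 (mod 7).
    Reduce coefficients mod 7: 1·t ≡ 0 (mod 7).
    So t ≡ 0 (mod 7).
    Then x = 3 + 72·0 = 3, valid modulo lcm(72, 14) = 504: x ≡ 3 (mod 504).
Verify: 3 mod 8 = 3, 3 mod 9 = 3, 3 mod 14 = 3.

x ≡ 3 (mod 504).


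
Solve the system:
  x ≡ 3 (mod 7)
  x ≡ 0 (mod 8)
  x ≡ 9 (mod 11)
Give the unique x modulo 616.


Moduli 7, 8, 11 are pairwise coprime; by CRT there is a unique solution modulo M = 7 · 8 · 11 = 616.
Solve pairwise, accumulating the modulus:
  Start with x ≡ 3 (mod 7).
  Combine with x ≡ 0 (mod 8): since gcd(7, 8) = 1, we get a unique residue mod 56.
    Write x = 3 + 7·t and substitute into x ≡ 0 (mod 8): 7·t ≡ 0 − 3 = -3 (mod 8).
    Reduce coefficients mod 8: 7·t ≡ 5 (mod 8).
    The inverse of 7 mod 8 is 7 (since 7·7 = 49 = 6·8 + 1), so t ≡ 7·5 = 35 ≡ 3 (mod 8).
    Then x = 3 + 7·3 = 24, valid modulo lcm(7, 8) = 56: x ≡ 24 (mod 56).
  Combine with x ≡ 9 (mod 11): since gcd(56, 11) = 1, we get a unique residue mod 616.
    Write x = 24 + 56·t and substitute into x ≡ 9 (mod 11): 56·t ≡ 9 − 24 = -15 (mod 11).
    Reduce coefficients mod 11: 1·t ≡ 7 (mod 11).
    So t ≡ 7 (mod 11).
    Then x = 24 + 56·7 = 416, valid modulo lcm(56, 11) = 616: x ≡ 416 (mod 616).
Verify: 416 mod 7 = 3 ✓, 416 mod 8 = 0 ✓, 416 mod 11 = 9 ✓.

x ≡ 416 (mod 616).


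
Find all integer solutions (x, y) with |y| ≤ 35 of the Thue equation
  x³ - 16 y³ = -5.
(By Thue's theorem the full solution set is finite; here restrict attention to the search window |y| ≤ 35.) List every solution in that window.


The equation is x³ - 16y³ = -5. For fixed y, x³ = 16·y³ − 5, so a solution requires the RHS to be a perfect cube.
Strategy: iterate y from -35 to 35, compute RHS = 16·y³ − 5, and check whether it is a (positive or negative) perfect cube.
Check small values of y:
  y = 0: RHS = -5 is not a perfect cube.
  y = 1: RHS = 11 is not a perfect cube.
  y = -1: RHS = -21 is not a perfect cube.
  y = 2: RHS = 123 is not a perfect cube.
  y = -2: RHS = -133 is not a perfect cube.
  y = 3: RHS = 427 is not a perfect cube.
  y = -3: RHS = -437 is not a perfect cube.
Continuing the search up to |y| = 35 finds no solutions either.
No (x, y) in the scanned range satisfies the equation.

No integer solutions with |y| ≤ 35.


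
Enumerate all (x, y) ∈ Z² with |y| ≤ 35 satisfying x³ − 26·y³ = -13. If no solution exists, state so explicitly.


The equation is x³ - 26y³ = -13. For fixed y, x³ = 26·y³ − 13, so a solution requires the RHS to be a perfect cube.
Strategy: iterate y from -35 to 35, compute RHS = 26·y³ − 13, and check whether it is a (positive or negative) perfect cube.
Check small values of y:
  y = 0: RHS = -13 is not a perfect cube.
  y = 1: RHS = 13 is not a perfect cube.
  y = -1: RHS = -39 is not a perfect cube.
  y = 2: RHS = 195 is not a perfect cube.
  y = -2: RHS = -221 is not a perfect cube.
  y = 3: RHS = 689 is not a perfect cube.
  y = -3: RHS = -715 is not a perfect cube.
Continuing the search up to |y| = 35 finds no solutions either.
No (x, y) in the scanned range satisfies the equation.

No integer solutions with |y| ≤ 35.


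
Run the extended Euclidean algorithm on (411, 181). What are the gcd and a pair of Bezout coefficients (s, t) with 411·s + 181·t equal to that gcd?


Euclidean algorithm on (411, 181) — divide until remainder is 0:
  411 = 2 · 181 + 49
  181 = 3 · 49 + 34
  49 = 1 · 34 + 15
  34 = 2 · 15 + 4
  15 = 3 · 4 + 3
  4 = 1 · 3 + 1
  3 = 3 · 1 + 0
gcd(411, 181) = 1.
Track Bezout coefficients alongside the remainders: start with r₀ = 411 = a·1 + b·0 (s = 1, t = 0) and r₁ = 181 = a·0 + b·1 (s = 0, t = 1); each new remainder r_{k+1} = r_{k-1} − q_k·r_k inherits s_{k+1} = s_{k-1} − q_k·s_k, t_{k+1} = t_{k-1} − q_k·t_k, so r_k = a·s_k + b·t_k at every step:
  q = 2: r = 49, s = 1 − 2·0 = 1, t = 0 − 2·1 = -2  (check: 411·1 + 181·(-2) = 49)
  q = 3: r = 34, s = 0 − 3·1 = -3, t = 1 − 3·(-2) = 7  (check: 411·(-3) + 181·7 = 34)
  q = 1: r = 15, s = 1 − 1·(-3) = 4, t = -2 − 1·7 = -9  (check: 411·4 + 181·(-9) = 15)
  q = 2: r = 4, s = -3 − 2·4 = -11, t = 7 − 2·(-9) = 25  (check: 411·(-11) + 181·25 = 4)
  q = 3: r = 3, s = 4 − 3·(-11) = 37, t = -9 − 3·25 = -84  (check: 411·37 + 181·(-84) = 3)
  q = 1: r = 1, s = -11 − 1·37 = -48, t = 25 − 1·(-84) = 109  (check: 411·(-48) + 181·109 = 1)
The row with r = 1 (the gcd) gives the Bezout coefficients s = -48, t = 109.
Result: 411 · (-48) + 181 · (109) = 1.

gcd(411, 181) = 1; s = -48, t = 109 (check: 411·(-48) + 181·109 = 1).


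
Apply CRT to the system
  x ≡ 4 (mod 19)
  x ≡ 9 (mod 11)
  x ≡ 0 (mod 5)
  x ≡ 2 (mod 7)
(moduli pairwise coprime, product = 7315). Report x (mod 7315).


Product of moduli M = 19 · 11 · 5 · 7 = 7315.
Merge one congruence at a time:
  Start: x ≡ 4 (mod 19).
  Combine with x ≡ 9 (mod 11); new modulus lcm = 209.
    Write x = 4 + 19·t and substitute into x ≡ 9 (mod 11): 19·t ≡ 9 − 4 = 5 (mod 11).
    Reduce coefficients mod 11: 8·t ≡ 5 (mod 11).
    The inverse of 8 mod 11 is 7 (since 8·7 = 56 = 5·11 + 1), so t ≡ 7·5 = 35 ≡ 2 (mod 11).
    Then x = 4 + 19·2 = 42, valid modulo lcm(19, 11) = 209: x ≡ 42 (mod 209).
  Combine with x ≡ 0 (mod 5); new modulus lcm = 1045.
    Write x = 42 + 209·t and substitute into x ≡ 0 (mod 5): 209·t ≡ 0 − 42 = -42 (mod 5).
    Reduce coefficients mod 5: 4·t ≡ 3 (mod 5).
    The inverse of 4 mod 5 is 4 (since 4·4 = 16 = 3·5 + 1), so t ≡ 4·3 = 12 ≡ 2 (mod 5).
    Then x = 42 + 209·2 = 460, valid modulo lcm(209, 5) = 1045: x ≡ 460 (mod 1045).
  Combine with x ≡ 2 (mod 7); new modulus lcm = 7315.
    Write x = 460 + 1045·t and substitute into x ≡ 2 (mod 7): 1045·t ≡ 2 − 460 = -458 (mod 7).
    Reduce coefficients mod 7: 2·t ≡ 4 (mod 7).
    The inverse of 2 mod 7 is 4 (since 2·4 = 8 = 1·7 + 1), so t ≡ 4·4 = 16 ≡ 2 (mod 7).
    Then x = 460 + 1045·2 = 2550, valid modulo lcm(1045, 7) = 7315: x ≡ 2550 (mod 7315).
Verify against each original: 2550 mod 19 = 4, 2550 mod 11 = 9, 2550 mod 5 = 0, 2550 mod 7 = 2.

x ≡ 2550 (mod 7315).


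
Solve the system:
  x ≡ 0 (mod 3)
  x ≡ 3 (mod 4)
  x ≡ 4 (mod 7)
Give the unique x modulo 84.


Moduli 3, 4, 7 are pairwise coprime; by CRT there is a unique solution modulo M = 3 · 4 · 7 = 84.
Solve pairwise, accumulating the modulus:
  Start with x ≡ 0 (mod 3).
  Combine with x ≡ 3 (mod 4): since gcd(3, 4) = 1, we get a unique residue mod 12.
    Write x = 0 + 3·t and substitute into x ≡ 3 (mod 4): 3·t ≡ 3 − 0 = 3 (mod 4).
    The inverse of 3 mod 4 is 3 (since 3·3 = 9 = 2·4 + 1), so t ≡ 3·3 = 9 ≡ 1 (mod 4).
    Then x = 0 + 3·1 = 3, valid modulo lcm(3, 4) = 12: x ≡ 3 (mod 12).
  Combine with x ≡ 4 (mod 7): since gcd(12, 7) = 1, we get a unique residue mod 84.
    Write x = 3 + 12·t and substitute into x ≡ 4 (mod 7): 12·t ≡ 4 − 3 = 1 (mod 7).
    Reduce coefficients mod 7: 5·t ≡ 1 (mod 7).
    The inverse of 5 mod 7 is 3 (since 5·3 = 15 = 2·7 + 1), so t ≡ 3·1 = 3 ≡ 3 (mod 7).
    Then x = 3 + 12·3 = 39, valid modulo lcm(12, 7) = 84: x ≡ 39 (mod 84).
Verify: 39 mod 3 = 0 ✓, 39 mod 4 = 3 ✓, 39 mod 7 = 4 ✓.

x ≡ 39 (mod 84).


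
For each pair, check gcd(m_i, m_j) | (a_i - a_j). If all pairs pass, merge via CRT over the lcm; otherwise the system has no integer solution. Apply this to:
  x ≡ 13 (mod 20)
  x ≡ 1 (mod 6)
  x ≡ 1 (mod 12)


Moduli 20, 6, 12 are not pairwise coprime, so CRT works modulo lcm(m_i) when all pairwise compatibility conditions hold.
Pairwise compatibility: gcd(m_i, m_j) must divide a_i - a_j for every pair.
Merge one congruence at a time:
  Start: x ≡ 13 (mod 20).
  Combine with x ≡ 1 (mod 6): gcd(20, 6) = 2; 1 - 13 = -12, which IS divisible by 2, so compatible.
    Write x = 13 + 20·t and substitute into x ≡ 1 (mod 6): 20·t ≡ 1 − 13 = -12 (mod 6).
    Divide the congruence (and modulus) by g = 2: 10·t ≡ -6 (mod 3).
    Reduce coefficients mod 3: 1·t ≡ 0 (mod 3).
    So t ≡ 0 (mod 3).
    Then x = 13 + 20·0 = 13, valid modulo lcm(20, 6) = 60: x ≡ 13 (mod 60).
  Combine with x ≡ 1 (mod 12): gcd(60, 12) = 12; 1 - 13 = -12, which IS divisible by 12, so compatible.
    Write x = 13 + 60·t and substitute into x ≡ 1 (mod 12): 60·t ≡ 1 − 13 = -12 (mod 12).
    Divide the congruence (and modulus) by g = 12: 5·t ≡ -1 (mod 1).
    Modulo 1 every t works; take t = 0.
    Then x = 13 + 60·0 = 13, valid modulo lcm(60, 12) = 60: x ≡ 13 (mod 60).
Verify: 13 mod 20 = 13, 13 mod 6 = 1, 13 mod 12 = 1.

x ≡ 13 (mod 60).


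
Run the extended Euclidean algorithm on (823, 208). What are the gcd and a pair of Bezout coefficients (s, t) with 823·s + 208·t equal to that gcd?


Euclidean algorithm on (823, 208) — divide until remainder is 0:
  823 = 3 · 208 + 199
  208 = 1 · 199 + 9
  199 = 22 · 9 + 1
  9 = 9 · 1 + 0
gcd(823, 208) = 1.
Track Bezout coefficients alongside the remainders: start with r₀ = 823 = a·1 + b·0 (s = 1, t = 0) and r₁ = 208 = a·0 + b·1 (s = 0, t = 1); each new remainder r_{k+1} = r_{k-1} − q_k·r_k inherits s_{k+1} = s_{k-1} − q_k·s_k, t_{k+1} = t_{k-1} − q_k·t_k, so r_k = a·s_k + b·t_k at every step:
  q = 3: r = 199, s = 1 − 3·0 = 1, t = 0 − 3·1 = -3  (check: 823·1 + 208·(-3) = 199)
  q = 1: r = 9, s = 0 − 1·1 = -1, t = 1 − 1·(-3) = 4  (check: 823·(-1) + 208·4 = 9)
  q = 22: r = 1, s = 1 − 22·(-1) = 23, t = -3 − 22·4 = -91  (check: 823·23 + 208·(-91) = 1)
The row with r = 1 (the gcd) gives the Bezout coefficients s = 23, t = -91.
Result: 823 · (23) + 208 · (-91) = 1.

gcd(823, 208) = 1; s = 23, t = -91 (check: 823·23 + 208·(-91) = 1).


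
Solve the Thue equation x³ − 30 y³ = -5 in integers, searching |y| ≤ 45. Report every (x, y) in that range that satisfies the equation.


The equation is x³ - 30y³ = -5. For fixed y, x³ = 30·y³ − 5, so a solution requires the RHS to be a perfect cube.
Strategy: iterate y from -45 to 45, compute RHS = 30·y³ − 5, and check whether it is a (positive or negative) perfect cube.
Check small values of y:
  y = 0: RHS = -5 is not a perfect cube.
  y = 1: RHS = 25 is not a perfect cube.
  y = -1: RHS = -35 is not a perfect cube.
  y = 2: RHS = 235 is not a perfect cube.
  y = -2: RHS = -245 is not a perfect cube.
  y = 3: RHS = 805 is not a perfect cube.
  y = -3: RHS = -815 is not a perfect cube.
Continuing the search up to |y| = 45 finds no solutions either.
No (x, y) in the scanned range satisfies the equation.

No integer solutions with |y| ≤ 45.


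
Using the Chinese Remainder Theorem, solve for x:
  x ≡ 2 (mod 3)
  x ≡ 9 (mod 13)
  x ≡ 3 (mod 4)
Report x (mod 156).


Moduli 3, 13, 4 are pairwise coprime; by CRT there is a unique solution modulo M = 3 · 13 · 4 = 156.
Solve pairwise, accumulating the modulus:
  Start with x ≡ 2 (mod 3).
  Combine with x ≡ 9 (mod 13): since gcd(3, 13) = 1, we get a unique residue mod 39.
    Write x = 2 + 3·t and substitute into x ≡ 9 (mod 13): 3·t ≡ 9 − 2 = 7 (mod 13).
    The inverse of 3 mod 13 is 9 (since 3·9 = 27 = 2·13 + 1), so t ≡ 9·7 = 63 ≡ 11 (mod 13).
    Then x = 2 + 3·11 = 35, valid modulo lcm(3, 13) = 39: x ≡ 35 (mod 39).
  Combine with x ≡ 3 (mod 4): since gcd(39, 4) = 1, we get a unique residue mod 156.
    Write x = 35 + 39·t and substitute into x ≡ 3 (mod 4): 39·t ≡ 3 − 35 = -32 (mod 4).
    Reduce coefficients mod 4: 3·t ≡ 0 (mod 4).
    The inverse of 3 mod 4 is 3 (since 3·3 = 9 = 2·4 + 1), so t ≡ 3·0 = 0 ≡ 0 (mod 4).
    Then x = 35 + 39·0 = 35, valid modulo lcm(39, 4) = 156: x ≡ 35 (mod 156).
Verify: 35 mod 3 = 2 ✓, 35 mod 13 = 9 ✓, 35 mod 4 = 3 ✓.

x ≡ 35 (mod 156).


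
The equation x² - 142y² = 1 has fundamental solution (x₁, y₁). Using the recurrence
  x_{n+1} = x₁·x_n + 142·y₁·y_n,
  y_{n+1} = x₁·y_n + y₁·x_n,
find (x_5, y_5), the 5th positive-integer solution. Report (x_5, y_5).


Step 1: Find the fundamental solution (x₁, y₁) of x² - 142y² = 1.
  Expand √142 as a continued fraction. a₀ = ⌊√142⌋ = 11; iterate m_{k+1} = d_k·a_k − m_k, d_{k+1} = (142 − m_{k+1}²)/d_k, a_{k+1} = ⌊(a₀ + m_{k+1})/d_{k+1}⌋ (starting m₀ = 0, d₀ = 1), with convergents p_k = a_k·p_{k-1} + p_{k-2}, q_k = a_k·q_{k-1} + q_{k-2} (p₋₁ = 1, q₋₁ = 0):
  k = 0: a₀ = 11; p₀/q₀ = 11/1; p₀² − 142·q₀² = 121 − 142 = -21.
  k = 1: m = 11, d = 21, a = ⌊(11 + 11)/21⌋ = 1; p/q = (1·11 + 1)/(1·1 + 0) = 12/1; p² − 142·q² = 144 − 142 = 2.
  k = 2: m = 10, d = 2, a = ⌊(11 + 10)/2⌋ = 10; p/q = (10·12 + 11)/(10·1 + 1) = 131/11; p² − 142·q² = 17161 − 17182 = -21.
  k = 3: m = 10, d = 21, a = ⌊(11 + 10)/21⌋ = 1; p/q = (1·131 + 12)/(1·11 + 1) = 143/12; p² − 142·q² = 20449 − 20448 = 1.
  The first convergent with p² − 142·q² = 1 gives the fundamental solution (x₁, y₁) = (143, 12).
Step 2: Apply the recurrence (x_{n+1}, y_{n+1}) = (x₁x_n + 142y₁y_n, x₁y_n + y₁x_n) repeatedly.
  From (x_1, y_1) = (143, 12): x_2 = 143·143 + 142·12·12 = 40897; y_2 = 143·12 + 12·143 = 3432.
  From (x_2, y_2) = (40897, 3432): x_3 = 143·40897 + 142·12·3432 = 11696399; y_3 = 143·3432 + 12·40897 = 981540.
  From (x_3, y_3) = (11696399, 981540): x_4 = 143·11696399 + 142·12·981540 = 3345129217; y_4 = 143·981540 + 12·11696399 = 280717008.
  From (x_4, y_4) = (3345129217, 280717008): x_5 = 143·3345129217 + 142·12·280717008 = 956695259663; y_5 = 143·280717008 + 12·3345129217 = 80284082748.
Step 3: Verify x_5² - 142·y_5² = 915265819861654994873569 - 915265819861654994873568 = 1 (should be 1). ✓

(x_1, y_1) = (143, 12); (x_5, y_5) = (956695259663, 80284082748).


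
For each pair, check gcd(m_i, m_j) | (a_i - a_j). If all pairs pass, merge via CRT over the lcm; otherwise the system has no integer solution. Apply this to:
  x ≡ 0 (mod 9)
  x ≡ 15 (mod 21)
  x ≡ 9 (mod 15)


Moduli 9, 21, 15 are not pairwise coprime, so CRT works modulo lcm(m_i) when all pairwise compatibility conditions hold.
Pairwise compatibility: gcd(m_i, m_j) must divide a_i - a_j for every pair.
Merge one congruence at a time:
  Start: x ≡ 0 (mod 9).
  Combine with x ≡ 15 (mod 21): gcd(9, 21) = 3; 15 - 0 = 15, which IS divisible by 3, so compatible.
    Write x = 0 + 9·t and substitute into x ≡ 15 (mod 21): 9·t ≡ 15 − 0 = 15 (mod 21).
    Divide the congruence (and modulus) by g = 3: 3·t ≡ 5 (mod 7).
    The inverse of 3 mod 7 is 5 (since 3·5 = 15 = 2·7 + 1), so t ≡ 5·5 = 25 ≡ 4 (mod 7).
    Then x = 0 + 9·4 = 36, valid modulo lcm(9, 21) = 63: x ≡ 36 (mod 63).
  Combine with x ≡ 9 (mod 15): gcd(63, 15) = 3; 9 - 36 = -27, which IS divisible by 3, so compatible.
    Write x = 36 + 63·t and substitute into x ≡ 9 (mod 15): 63·t ≡ 9 − 36 = -27 (mod 15).
    Divide the congruence (and modulus) by g = 3: 21·t ≡ -9 (mod 5).
    Reduce coefficients mod 5: 1·t ≡ 1 (mod 5).
    So t ≡ 1 (mod 5).
    Then x = 36 + 63·1 = 99, valid modulo lcm(63, 15) = 315: x ≡ 99 (mod 315).
Verify: 99 mod 9 = 0, 99 mod 21 = 15, 99 mod 15 = 9.

x ≡ 99 (mod 315).


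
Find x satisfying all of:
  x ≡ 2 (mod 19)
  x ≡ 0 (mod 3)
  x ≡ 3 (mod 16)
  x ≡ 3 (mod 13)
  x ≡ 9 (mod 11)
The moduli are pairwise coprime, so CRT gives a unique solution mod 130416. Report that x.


Product of moduli M = 19 · 3 · 16 · 13 · 11 = 130416.
Merge one congruence at a time:
  Start: x ≡ 2 (mod 19).
  Combine with x ≡ 0 (mod 3); new modulus lcm = 57.
    Write x = 2 + 19·t and substitute into x ≡ 0 (mod 3): 19·t ≡ 0 − 2 = -2 (mod 3).
    Reduce coefficients mod 3: 1·t ≡ 1 (mod 3).
    So t ≡ 1 (mod 3).
    Then x = 2 + 19·1 = 21, valid modulo lcm(19, 3) = 57: x ≡ 21 (mod 57).
  Combine with x ≡ 3 (mod 16); new modulus lcm = 912.
    Write x = 21 + 57·t and substitute into x ≡ 3 (mod 16): 57·t ≡ 3 − 21 = -18 (mod 16).
    Reduce coefficients mod 16: 9·t ≡ 14 (mod 16).
    The inverse of 9 mod 16 is 9 (since 9·9 = 81 = 5·16 + 1), so t ≡ 9·14 = 126 ≡ 14 (mod 16).
    Then x = 21 + 57·14 = 819, valid modulo lcm(57, 16) = 912: x ≡ 819 (mod 912).
  Combine with x ≡ 3 (mod 13); new modulus lcm = 11856.
    Write x = 819 + 912·t and substitute into x ≡ 3 (mod 13): 912·t ≡ 3 − 819 = -816 (mod 13).
    Reduce coefficients mod 13: 2·t ≡ 3 (mod 13).
    The inverse of 2 mod 13 is 7 (since 2·7 = 14 = 1·13 + 1), so t ≡ 7·3 = 21 ≡ 8 (mod 13).
    Then x = 819 + 912·8 = 8115, valid modulo lcm(912, 13) = 11856: x ≡ 8115 (mod 11856).
  Combine with x ≡ 9 (mod 11); new modulus lcm = 130416.
    Write x = 8115 + 11856·t and substitute into x ≡ 9 (mod 11): 11856·t ≡ 9 − 8115 = -8106 (mod 11).
    Reduce coefficients mod 11: 9·t ≡ 1 (mod 11).
    The inverse of 9 mod 11 is 5 (since 9·5 = 45 = 4·11 + 1), so t ≡ 5·1 = 5 ≡ 5 (mod 11).
    Then x = 8115 + 11856·5 = 67395, valid modulo lcm(11856, 11) = 130416: x ≡ 67395 (mod 130416).
Verify against each original: 67395 mod 19 = 2, 67395 mod 3 = 0, 67395 mod 16 = 3, 67395 mod 13 = 3, 67395 mod 11 = 9.

x ≡ 67395 (mod 130416).


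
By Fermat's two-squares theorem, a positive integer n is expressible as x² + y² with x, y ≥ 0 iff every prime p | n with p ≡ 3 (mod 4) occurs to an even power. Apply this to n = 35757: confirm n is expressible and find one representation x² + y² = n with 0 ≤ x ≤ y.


Step 1: Factor n = 35757 = 3^2 · 29 · 137.
Step 2: Check the mod-4 condition on each prime factor: 3 ≡ 3 (mod 4), exponent 2 (must be even); 29 ≡ 1 (mod 4), exponent 1; 137 ≡ 1 (mod 4), exponent 1.
All primes ≡ 3 (mod 4) appear to even exponent (or don't appear), so by the two-squares theorem n IS expressible as a sum of two squares.
Step 3: Build a representation. Group n = k² · m with k = 3 and m = 29 · 137 = 3973 (a product of primes ≡ 1 (mod 4)); a representation of m scales to one of n via (k·x)² + (k·y)² = k²(x² + y²). Each prime p ≡ 1 (mod 4) is itself a sum of two squares; find a² by testing p − a² for a perfect square:
  29: 29 − 1² = 28, 29 − 2² = 25 = 5² ⇒ 29 = 2² + 5².
  137: 137 − 1² = 136, 137 − 2² = 133, 137 − 3² = 128, 137 − 4² = 121 = 11² ⇒ 137 = 4² + 11².
  Combine using the Brahmagupta–Fibonacci identity (a² + b²)(c² + d²) = (ac − bd)² + (ad + bc)² = (ac + bd)² + (ad − bc)²:
  29 · 137 = 3973: from (2² + 5²)(4² + 11²), take (2·4 − 5·11, 2·11 + 5·4) = (8 − 55, 22 + 20) = (-47, 42); dropping signs (only squares matter) gives (47, 42); check 47² + 42² = 2209 + 1764 = 3973 ✓.
  Scale by k = 3: (3·47, 3·42) = (141, 126).
Step 4: Order so x ≤ y and verify: 126² + 141² = 15876 + 19881 = 35757 = n. ✓

n = 35757 = 126² + 141² (one valid representation with x ≤ y).
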